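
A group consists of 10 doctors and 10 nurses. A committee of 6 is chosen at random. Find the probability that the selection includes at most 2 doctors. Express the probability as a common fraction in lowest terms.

203/646

There are C(20,6) = 38760 ways to choose the 6.
Favorable selections (at most 2 doctors): C(10,0)·C(10,6) + C(10,1)·C(10,5) + C(10,2)·C(10,4) = 210 + 2520 + 9450 = 12180.
Probability = 12180/38760 = 203/646.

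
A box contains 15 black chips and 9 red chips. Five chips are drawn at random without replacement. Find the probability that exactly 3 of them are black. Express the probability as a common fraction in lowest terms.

Total number of selections: C(24,5) = 42504.
Selections with exactly 3 black: choose 3 of the 15 black and 2 of the 9 red, C(15,3)·C(9,2) = 455·36 = 16380.
Probability = 16380/42504 = 195/506.

195/506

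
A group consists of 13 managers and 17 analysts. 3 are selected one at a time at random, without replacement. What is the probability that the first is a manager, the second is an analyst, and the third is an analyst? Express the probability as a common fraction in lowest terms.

Multiply the conditional probabilities at each draw: 13/30 · 17/29 · 16/28 = 3536/24360 = 442/3045.

442/3045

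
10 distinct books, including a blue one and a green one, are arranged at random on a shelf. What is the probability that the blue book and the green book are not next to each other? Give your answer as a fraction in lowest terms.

There are 10! = 3628800 arrangements.
Arrangements with the blue book and the green book adjacent: 2·9! = 725760.
So not adjacent: 3628800 − 725760 = 2903040, probability 2903040/3628800 = 4/5.

4/5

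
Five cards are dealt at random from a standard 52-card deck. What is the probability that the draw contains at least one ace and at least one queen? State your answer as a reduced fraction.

There are C(52,5) = 2598960 possible draws.
By inclusion-exclusion on the complements, draws missing all aces or all queens: C(48,5) + C(48,5) − C(44,5) = 1712304 + 1712304 − 1086008 = 2338600.
So draws with at least one of each: 2598960 − 2338600 = 260360, probability 260360/2598960 = 6509/64974.

6509/64974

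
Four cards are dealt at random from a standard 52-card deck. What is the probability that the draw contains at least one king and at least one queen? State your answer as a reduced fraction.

1332/20825

There are C(52,4) = 270725 possible draws.
By inclusion-exclusion on the complements, draws missing all kings or all queens: C(48,4) + C(48,4) − C(44,4) = 194580 + 194580 − 135751 = 253409.
So draws with at least one of each: 270725 − 253409 = 17316, probability 17316/270725 = 1332/20825.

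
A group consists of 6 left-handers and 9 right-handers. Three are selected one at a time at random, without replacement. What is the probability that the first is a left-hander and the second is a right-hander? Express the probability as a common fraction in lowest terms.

9/35

Multiply the conditional probabilities at each draw: 6/15 · 9/14 = 54/210 = 9/35.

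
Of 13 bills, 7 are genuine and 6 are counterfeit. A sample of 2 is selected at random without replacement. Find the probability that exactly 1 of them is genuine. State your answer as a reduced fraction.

There are C(13,2) = 78 ways to choose 2 from 13.
Selections with exactly 1 genuine: choose 1 of the 7 genuine and 1 of the 6 counterfeit, C(7,1)·C(6,1) = 7·6 = 42.
Probability = 42/78 = 7/13.

7/13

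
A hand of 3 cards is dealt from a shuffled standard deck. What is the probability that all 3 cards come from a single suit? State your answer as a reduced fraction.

22/425

There are C(52,3) = 22100 possible 3-card hands.
Hands of one suit: 4 suits × C(13,3) = 4·286 = 1144.
Probability = 1144/22100 = 22/425.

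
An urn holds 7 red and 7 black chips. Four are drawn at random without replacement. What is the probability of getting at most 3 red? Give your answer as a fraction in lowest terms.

Total selections: C(14,4) = 1001.
The complement is exactly 4 red: C(7,4)·C(7,0) = 35.
Probability = 1 − 35/1001 = 966/1001 = 138/143.

138/143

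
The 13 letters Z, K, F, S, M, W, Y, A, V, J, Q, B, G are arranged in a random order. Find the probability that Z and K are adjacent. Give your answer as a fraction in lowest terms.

There are 13! = 6227020800 arrangements.
Treat Z and K as a block: 12! arrangements of the blocks × 2 orders within the block = 2·479001600 = 958003200.
Probability = 958003200/6227020800 = 2/13.

2/13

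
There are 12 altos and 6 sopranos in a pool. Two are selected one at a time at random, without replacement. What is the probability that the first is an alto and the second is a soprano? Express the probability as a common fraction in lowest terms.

4/17

Multiply the conditional probabilities at each draw: 12/18 · 6/17 = 72/306 = 4/17.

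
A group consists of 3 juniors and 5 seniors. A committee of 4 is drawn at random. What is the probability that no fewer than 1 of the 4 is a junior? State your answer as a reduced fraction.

13/14

Total selections: C(8,4) = 70.
The complement is all 4 are seniors: C(5,4) = 5.
Probability = 1 − 5/70 = 65/70 = 13/14.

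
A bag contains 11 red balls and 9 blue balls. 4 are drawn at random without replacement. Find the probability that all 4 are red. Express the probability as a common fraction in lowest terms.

There are C(20,4) = 4845 possible selections.
Selections with all red: C(11,4) = 330.
Probability = 330/4845 = 22/323.

22/323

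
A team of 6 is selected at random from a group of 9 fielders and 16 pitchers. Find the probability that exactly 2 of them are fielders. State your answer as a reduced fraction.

468/1265

Total number of selections: C(25,6) = 177100.
Selections with exactly 2 fielders: choose 2 of the 9 fielders and 4 of the 16 pitchers, C(9,2)·C(16,4) = 36·1820 = 65520.
Probability = 65520/177100 = 468/1265.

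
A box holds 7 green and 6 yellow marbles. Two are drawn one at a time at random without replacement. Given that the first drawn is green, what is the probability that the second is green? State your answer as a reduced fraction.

1/2

After removing one green, 12 remain: 6 green and 6 yellow.
So the probability the next is green is 6/12 = 1/2.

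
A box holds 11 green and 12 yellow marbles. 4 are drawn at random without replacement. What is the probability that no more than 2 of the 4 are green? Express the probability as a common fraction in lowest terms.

17/23

Total selections: C(23,4) = 8855.
Count the complement (more than 2 green): C(11,3)·C(12,1) + C(11,4)·C(12,0) = 1980 + 330 = 2310.
Probability = 1 − 2310/8855 = 6545/8855 = 17/23.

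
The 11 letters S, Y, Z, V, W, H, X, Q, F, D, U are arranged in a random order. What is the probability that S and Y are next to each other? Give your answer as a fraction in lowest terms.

There are 11! = 39916800 arrangements.
Treat S and Y as a block: 10! arrangements of the blocks × 2 orders within the block = 2·3628800 = 7257600.
Probability = 7257600/39916800 = 2/11.

2/11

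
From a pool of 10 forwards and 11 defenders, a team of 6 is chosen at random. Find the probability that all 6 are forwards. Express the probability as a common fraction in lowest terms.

5/1292

There are C(21,6) = 54264 possible selections.
Selections with all forwards: C(10,6) = 210.
Probability = 210/54264 = 5/1292.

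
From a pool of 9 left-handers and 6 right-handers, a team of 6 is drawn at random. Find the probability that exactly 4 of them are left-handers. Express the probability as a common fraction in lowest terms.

54/143

The sample space is all 6-subsets of the 15: C(15,6) = 5005.
Selections with exactly 4 left-handers: choose 4 of the 9 left-handers and 2 of the 6 right-handers, C(9,4)·C(6,2) = 126·15 = 1890.
Probability = 1890/5005 = 54/143.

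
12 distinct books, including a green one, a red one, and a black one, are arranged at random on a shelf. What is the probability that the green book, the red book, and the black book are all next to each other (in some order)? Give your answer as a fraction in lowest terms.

There are 12! = 479001600 arrangements.
Treat the three as one block: 10! placements × 3! orders within the block = 3628800·6 = 21772800.
Probability = 21772800/479001600 = 1/22.

1/22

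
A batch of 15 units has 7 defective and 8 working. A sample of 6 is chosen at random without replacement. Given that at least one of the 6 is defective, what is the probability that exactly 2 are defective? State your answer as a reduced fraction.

70/237

Work in counts. Selections with at least one defective: C(15,6) − C(8,6) = 5005 − 28 = 4977.
Of those, selections where exactly 2 are defective: C(7,2)·C(8,4) = 21·70 = 1470.
Conditional probability = 1470/4977 = 70/237.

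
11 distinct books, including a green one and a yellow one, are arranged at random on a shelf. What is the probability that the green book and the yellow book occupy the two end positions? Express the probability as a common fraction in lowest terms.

There are 11! = 39916800 arrangements.
Place the green book and the yellow book at the ends in 2 ways, arrange the remaining 9 in 9! = 362880 ways: 2·362880 = 725760.
Probability = 725760/39916800 = 1/55.

1/55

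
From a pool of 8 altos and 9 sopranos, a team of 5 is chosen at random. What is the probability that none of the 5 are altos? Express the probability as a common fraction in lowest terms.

There are C(17,5) = 6188 possible selections.
Selections with no altos (all sopranos): C(9,5) = 126.
Probability = 126/6188 = 9/442.

9/442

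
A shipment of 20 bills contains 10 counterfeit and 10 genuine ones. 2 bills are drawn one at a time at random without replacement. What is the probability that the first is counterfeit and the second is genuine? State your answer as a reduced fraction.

5/19

Multiply the conditional probabilities at each draw: 10/20 · 10/19 = 100/380 = 5/19.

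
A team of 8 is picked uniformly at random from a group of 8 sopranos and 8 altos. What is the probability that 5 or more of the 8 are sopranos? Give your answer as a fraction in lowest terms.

Total selections: C(16,8) = 12870.
Favorable selections (5 or more sopranos): C(8,5)·C(8,3) + C(8,6)·C(8,2) + C(8,7)·C(8,1) + C(8,8)·C(8,0) = 3136 + 784 + 64 + 1 = 3985.
Probability = 3985/12870 = 797/2574.

797/2574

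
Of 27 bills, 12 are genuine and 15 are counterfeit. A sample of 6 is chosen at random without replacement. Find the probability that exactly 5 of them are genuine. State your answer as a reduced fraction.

12/299

The sample space is all 6-subsets of the 27: C(27,6) = 296010.
Selections with exactly 5 genuine: choose 5 of the 12 genuine and 1 of the 15 counterfeit, C(12,5)·C(15,1) = 792·15 = 11880.
Probability = 11880/296010 = 12/299.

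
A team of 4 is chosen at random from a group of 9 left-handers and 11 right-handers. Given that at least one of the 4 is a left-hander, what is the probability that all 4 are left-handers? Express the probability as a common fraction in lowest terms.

6/215

Work in counts. Selections with at least one left-hander: C(20,4) − C(11,4) = 4845 − 330 = 4515.
Of those, selections where all 4 are left-handers: C(9,4) = 126.
Conditional probability = 126/4515 = 6/215.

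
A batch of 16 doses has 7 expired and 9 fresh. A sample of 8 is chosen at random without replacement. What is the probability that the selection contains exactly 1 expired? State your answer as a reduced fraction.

14/715

The sample space is all 8-subsets of the 16: C(16,8) = 12870.
Selections with exactly 1 expired: choose 1 of the 7 expired and 7 of the 9 fresh, C(7,1)·C(9,7) = 7·36 = 252.
Probability = 252/12870 = 14/715.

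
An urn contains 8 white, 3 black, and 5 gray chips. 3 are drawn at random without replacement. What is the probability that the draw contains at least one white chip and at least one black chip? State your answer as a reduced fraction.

There are C(16,3) = 560 possible draws.
By inclusion-exclusion on the complements, draws missing all white or all black: C(8,3) + C(13,3) − C(5,3) = 56 + 286 − 10 = 332.
So draws with at least one of each: 560 − 332 = 228, probability 228/560 = 57/140.

57/140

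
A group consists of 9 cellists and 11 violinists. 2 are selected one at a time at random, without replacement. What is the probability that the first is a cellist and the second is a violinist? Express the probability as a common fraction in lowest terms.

99/380

Multiply the conditional probabilities at each draw: 9/20 · 11/19 = 99/380.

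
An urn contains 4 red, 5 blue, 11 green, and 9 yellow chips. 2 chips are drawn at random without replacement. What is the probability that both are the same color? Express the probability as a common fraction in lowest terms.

107/406

There are C(29,2) = 406 ways to draw 2 chips.
All same color: C(4,2) + C(5,2) + C(11,2) + C(9,2) = 6 + 10 + 55 + 36 = 107.
Probability = 107/406.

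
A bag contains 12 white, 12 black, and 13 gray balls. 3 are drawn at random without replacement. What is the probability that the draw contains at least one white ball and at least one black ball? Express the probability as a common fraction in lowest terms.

576/1295

There are C(37,3) = 7770 possible draws.
By inclusion-exclusion on the complements, draws missing all white or all black: C(25,3) + C(25,3) − C(13,3) = 2300 + 2300 − 286 = 4314.
So draws with at least one of each: 7770 − 4314 = 3456, probability 3456/7770 = 576/1295.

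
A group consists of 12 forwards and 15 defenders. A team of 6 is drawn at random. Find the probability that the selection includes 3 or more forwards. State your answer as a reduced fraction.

1153/2070

Total selections: C(27,6) = 296010.
Count the complement (fewer than 3 forwards): C(12,0)·C(15,6) + C(12,1)·C(15,5) + C(12,2)·C(15,4) = 5005 + 36036 + 90090 = 131131.
Probability = 1 − 131131/296010 = 164879/296010 = 1153/2070.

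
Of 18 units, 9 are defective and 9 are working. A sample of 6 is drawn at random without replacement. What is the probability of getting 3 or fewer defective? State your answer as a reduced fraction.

Total selections: C(18,6) = 18564.
Favorable selections (3 or fewer defective): C(9,0)·C(9,6) + C(9,1)·C(9,5) + C(9,2)·C(9,4) + C(9,3)·C(9,3) = 84 + 1134 + 4536 + 7056 = 12810.
Probability = 12810/18564 = 305/442.

305/442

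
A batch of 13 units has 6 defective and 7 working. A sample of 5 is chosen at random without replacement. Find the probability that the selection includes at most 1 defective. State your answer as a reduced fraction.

7/39

Total selections: C(13,5) = 1287.
Favorable selections (at most 1 defective): C(6,0)·C(7,5) + C(6,1)·C(7,4) = 21 + 210 = 231.
Probability = 231/1287 = 7/39.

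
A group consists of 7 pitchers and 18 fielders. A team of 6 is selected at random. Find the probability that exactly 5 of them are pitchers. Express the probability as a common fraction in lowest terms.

There are C(25,6) = 177100 ways to choose 6 from 25.
Selections with exactly 5 pitchers: choose 5 of the 7 pitchers and 1 of the 18 fielders, C(7,5)·C(18,1) = 21·18 = 378.
Probability = 378/177100 = 27/12650.

27/12650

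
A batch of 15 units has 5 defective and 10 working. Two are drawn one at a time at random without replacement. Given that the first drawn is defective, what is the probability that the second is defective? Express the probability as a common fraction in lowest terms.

2/7

After removing one defective, 14 remain: 4 defective and 10 working.
So the probability the next is defective is 4/14 = 2/7.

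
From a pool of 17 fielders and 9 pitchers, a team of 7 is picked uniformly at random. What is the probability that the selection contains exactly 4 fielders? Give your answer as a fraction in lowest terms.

There are C(26,7) = 657800 ways to choose 7 from 26.
Selections with exactly 4 fielders: choose 4 of the 17 fielders and 3 of the 9 pitchers, C(17,4)·C(9,3) = 2380·84 = 199920.
Probability = 199920/657800 = 4998/16445.

4998/16445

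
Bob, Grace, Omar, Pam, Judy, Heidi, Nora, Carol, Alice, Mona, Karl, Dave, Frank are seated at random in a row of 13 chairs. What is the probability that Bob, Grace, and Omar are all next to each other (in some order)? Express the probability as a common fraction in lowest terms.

There are 13! = 6227020800 arrangements.
Treat the three as one block: 11! placements × 3! orders within the block = 39916800·6 = 239500800.
Probability = 239500800/6227020800 = 1/26.

1/26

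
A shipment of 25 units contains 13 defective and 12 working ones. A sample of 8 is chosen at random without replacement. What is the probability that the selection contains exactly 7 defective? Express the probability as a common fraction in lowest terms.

208/10925

There are C(25,8) = 1081575 ways to choose 8 from 25.
Selections with exactly 7 defective: choose 7 of the 13 defective and 1 of the 12 working, C(13,7)·C(12,1) = 1716·12 = 20592.
Probability = 20592/1081575 = 208/10925.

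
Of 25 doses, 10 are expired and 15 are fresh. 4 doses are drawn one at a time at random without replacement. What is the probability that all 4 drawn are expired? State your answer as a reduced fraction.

21/1265

Multiply the conditional probabilities at each draw: 10/25 · 9/24 · 8/23 · 7/22 = 5040/303600 = 21/1265.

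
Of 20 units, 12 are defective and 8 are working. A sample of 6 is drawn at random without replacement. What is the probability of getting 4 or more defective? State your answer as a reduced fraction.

176/323

There are C(20,6) = 38760 ways to choose the 6.
Favorable selections (4 or more defective): C(12,4)·C(8,2) + C(12,5)·C(8,1) + C(12,6)·C(8,0) = 13860 + 6336 + 924 = 21120.
Probability = 21120/38760 = 176/323.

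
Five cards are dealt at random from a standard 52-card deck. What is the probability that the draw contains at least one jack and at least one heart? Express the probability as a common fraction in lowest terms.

There are C(52,5) = 2598960 possible draws.
By inclusion-exclusion on the complements, draws missing all jacks or all hearts: C(48,5) + C(39,5) − C(36,5) = 1712304 + 575757 − 376992 = 1911069.
So draws with at least one of each: 2598960 − 1911069 = 687891, probability 687891/2598960 = 229297/866320.

229297/866320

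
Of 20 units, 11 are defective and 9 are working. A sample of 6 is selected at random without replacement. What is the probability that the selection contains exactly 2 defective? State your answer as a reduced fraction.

Total number of selections: C(20,6) = 38760.
Selections with exactly 2 defective: choose 2 of the 11 defective and 4 of the 9 working, C(11,2)·C(9,4) = 55·126 = 6930.
Probability = 6930/38760 = 231/1292.

231/1292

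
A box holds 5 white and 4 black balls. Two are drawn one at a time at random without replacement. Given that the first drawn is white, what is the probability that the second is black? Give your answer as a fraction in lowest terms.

After removing one white, 8 remain: 4 white and 4 black.
So the probability the next is black is 4/8 = 1/2.

1/2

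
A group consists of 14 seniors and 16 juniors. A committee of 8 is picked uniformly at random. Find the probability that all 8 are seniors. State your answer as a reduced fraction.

There are C(30,8) = 5852925 possible selections.
Selections with all seniors: C(14,8) = 3003.
Probability = 3003/5852925 = 77/150075.

77/150075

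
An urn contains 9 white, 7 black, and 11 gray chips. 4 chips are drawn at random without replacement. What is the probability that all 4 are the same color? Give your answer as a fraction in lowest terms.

491/17550

There are C(27,4) = 17550 ways to draw 4 chips.
All same color: C(9,4) + C(7,4) + C(11,4) = 126 + 35 + 330 = 491.
Probability = 491/17550.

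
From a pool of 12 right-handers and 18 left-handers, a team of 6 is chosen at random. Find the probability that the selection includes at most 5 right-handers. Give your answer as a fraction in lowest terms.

28231/28275

There are C(30,6) = 593775 ways to choose the 6.
The complement is exactly 6 right-handers: C(12,6)·C(18,0) = 924.
Probability = 1 − 924/593775 = 592851/593775 = 28231/28275.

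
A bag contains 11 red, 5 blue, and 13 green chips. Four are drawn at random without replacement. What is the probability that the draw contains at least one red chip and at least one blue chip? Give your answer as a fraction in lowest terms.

There are C(29,4) = 23751 possible draws.
By inclusion-exclusion on the complements, draws missing all red or all blue: C(18,4) + C(24,4) − C(13,4) = 3060 + 10626 − 715 = 12971.
So draws with at least one of each: 23751 − 12971 = 10780, probability 10780/23751 = 1540/3393.

1540/3393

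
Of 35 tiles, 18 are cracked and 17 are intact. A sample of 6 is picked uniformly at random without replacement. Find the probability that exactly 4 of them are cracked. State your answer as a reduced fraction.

612/2387

There are C(35,6) = 1623160 ways to choose 6 from 35.
Selections with exactly 4 cracked: choose 4 of the 18 cracked and 2 of the 17 intact, C(18,4)·C(17,2) = 3060·136 = 416160.
Probability = 416160/1623160 = 612/2387.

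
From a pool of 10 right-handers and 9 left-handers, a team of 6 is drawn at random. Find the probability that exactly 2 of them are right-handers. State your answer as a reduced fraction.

The sample space is all 6-subsets of the 19: C(19,6) = 27132.
Selections with exactly 2 right-handers: choose 2 of the 10 right-handers and 4 of the 9 left-handers, C(10,2)·C(9,4) = 45·126 = 5670.
Probability = 5670/27132 = 135/646.

135/646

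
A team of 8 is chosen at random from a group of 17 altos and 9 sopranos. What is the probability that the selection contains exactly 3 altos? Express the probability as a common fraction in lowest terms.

The sample space is all 8-subsets of the 26: C(26,8) = 1562275.
Selections with exactly 3 altos: choose 3 of the 17 altos and 5 of the 9 sopranos, C(17,3)·C(9,5) = 680·126 = 85680.
Probability = 85680/1562275 = 17136/312455.

17136/312455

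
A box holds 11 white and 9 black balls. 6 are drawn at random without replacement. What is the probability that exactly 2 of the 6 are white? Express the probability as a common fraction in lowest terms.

The sample space is all 6-subsets of the 20: C(20,6) = 38760.
Selections with exactly 2 white: choose 2 of the 11 white and 4 of the 9 black, C(11,2)·C(9,4) = 55·126 = 6930.
Probability = 6930/38760 = 231/1292.

231/1292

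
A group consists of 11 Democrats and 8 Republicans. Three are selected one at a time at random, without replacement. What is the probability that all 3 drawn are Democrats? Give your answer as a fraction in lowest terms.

Multiply the conditional probabilities at each draw: 11/19 · 10/18 · 9/17 = 990/5814 = 55/323.

55/323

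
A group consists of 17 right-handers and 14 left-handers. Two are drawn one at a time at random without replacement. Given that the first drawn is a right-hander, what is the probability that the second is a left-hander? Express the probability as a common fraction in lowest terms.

7/15

After removing one right-hander, 30 remain: 16 right-handers and 14 left-handers.
So the probability the next is a left-hander is 14/30 = 7/15.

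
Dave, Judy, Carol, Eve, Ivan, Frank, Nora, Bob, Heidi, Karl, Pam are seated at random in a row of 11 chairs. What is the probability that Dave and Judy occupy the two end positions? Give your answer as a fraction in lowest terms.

1/55

There are 11! = 39916800 arrangements.
Place Dave and Judy at the ends in 2 ways, arrange the remaining 9 in 9! = 362880 ways: 2·362880 = 725760.
Probability = 725760/39916800 = 1/55.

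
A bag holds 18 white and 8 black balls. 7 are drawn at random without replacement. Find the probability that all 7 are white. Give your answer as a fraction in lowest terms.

306/6325

There are C(26,7) = 657800 possible selections.
Selections with all white: C(18,7) = 31824.
Probability = 31824/657800 = 306/6325.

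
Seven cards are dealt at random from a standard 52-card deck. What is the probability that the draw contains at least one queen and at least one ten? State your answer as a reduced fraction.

3105873/16723070

There are C(52,7) = 133784560 possible draws.
By inclusion-exclusion on the complements, draws missing all queens or all tens: C(48,7) + C(48,7) − C(44,7) = 73629072 + 73629072 − 38320568 = 108937576.
So draws with at least one of each: 133784560 − 108937576 = 24846984, probability 24846984/133784560 = 3105873/16723070.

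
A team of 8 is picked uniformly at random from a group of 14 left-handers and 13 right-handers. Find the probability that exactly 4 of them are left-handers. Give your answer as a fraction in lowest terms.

Total number of selections: C(27,8) = 2220075.
Selections with exactly 4 left-handers: choose 4 of the 14 left-handers and 4 of the 13 right-handers, C(14,4)·C(13,4) = 1001·715 = 715715.
Probability = 715715/2220075 = 1001/3105.

1001/3105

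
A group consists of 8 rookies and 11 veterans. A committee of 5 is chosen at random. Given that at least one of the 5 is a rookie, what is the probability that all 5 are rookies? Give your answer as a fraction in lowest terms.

28/5583

Work in counts. Selections with at least one rookie: C(19,5) − C(11,5) = 11628 − 462 = 11166.
Of those, selections where all 5 are rookies: C(8,5) = 56.
Conditional probability = 56/11166 = 28/5583.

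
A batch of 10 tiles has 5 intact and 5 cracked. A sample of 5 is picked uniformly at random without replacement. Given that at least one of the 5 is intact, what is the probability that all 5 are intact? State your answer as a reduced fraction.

Work in counts. Selections with at least one intact: C(10,5) − C(5,5) = 252 − 1 = 251.
Of those, selections where all 5 are intact: C(5,5) = 1.
Conditional probability = 1/251.

1/251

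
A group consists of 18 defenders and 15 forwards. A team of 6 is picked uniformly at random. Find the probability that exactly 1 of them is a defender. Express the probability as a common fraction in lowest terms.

351/7192

Total number of selections: C(33,6) = 1107568.
Selections with exactly 1 defender: choose 1 of the 18 defenders and 5 of the 15 forwards, C(18,1)·C(15,5) = 18·3003 = 54054.
Probability = 54054/1107568 = 351/7192.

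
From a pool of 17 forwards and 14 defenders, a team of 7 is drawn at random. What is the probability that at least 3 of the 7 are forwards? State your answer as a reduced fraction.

Total selections: C(31,7) = 2629575.
Favorable selections (at least 3 forwards): C(17,3)·C(14,4) + C(17,4)·C(14,3) + C(17,5)·C(14,2) + C(17,6)·C(14,1) + C(17,7)·C(14,0) = 680680 + 866320 + 563108 + 173264 + 19448 = 2302820.
Probability = 2302820/2629575 = 35428/40455.

35428/40455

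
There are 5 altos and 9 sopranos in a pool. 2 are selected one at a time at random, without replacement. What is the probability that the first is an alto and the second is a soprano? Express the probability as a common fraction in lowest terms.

Multiply the conditional probabilities at each draw: 5/14 · 9/13 = 45/182.

45/182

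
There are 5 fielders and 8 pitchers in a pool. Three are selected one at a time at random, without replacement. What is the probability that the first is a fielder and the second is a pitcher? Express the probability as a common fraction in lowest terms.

10/39

Multiply the conditional probabilities at each draw: 5/13 · 8/12 = 40/156 = 10/39.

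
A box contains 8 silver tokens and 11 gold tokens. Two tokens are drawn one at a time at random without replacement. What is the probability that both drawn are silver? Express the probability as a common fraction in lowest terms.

28/171

Multiply the conditional probabilities at each draw: 8/19 · 7/18 = 56/342 = 28/171.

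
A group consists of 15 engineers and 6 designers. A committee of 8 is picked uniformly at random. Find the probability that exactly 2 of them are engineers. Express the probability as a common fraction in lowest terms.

The sample space is all 8-subsets of the 21: C(21,8) = 203490.
Selections with exactly 2 engineers: choose 2 of the 15 engineers and 6 of the 6 designers, C(15,2)·C(6,6) = 105·1 = 105.
Probability = 105/203490 = 1/1938.

1/1938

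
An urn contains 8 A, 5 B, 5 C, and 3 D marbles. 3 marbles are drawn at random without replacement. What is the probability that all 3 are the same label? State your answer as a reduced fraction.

There are C(21,3) = 1330 ways to draw 3 marbles.
All same label: C(8,3) + C(5,3) + C(5,3) + C(3,3) = 56 + 10 + 10 + 1 = 77.
Probability = 77/1330 = 11/190.

11/190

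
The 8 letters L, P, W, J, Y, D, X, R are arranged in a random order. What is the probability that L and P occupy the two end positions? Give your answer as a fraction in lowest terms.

1/28

There are 8! = 40320 arrangements.
Place L and P at the ends in 2 ways, arrange the remaining 6 in 6! = 720 ways: 2·720 = 1440.
Probability = 1440/40320 = 1/28.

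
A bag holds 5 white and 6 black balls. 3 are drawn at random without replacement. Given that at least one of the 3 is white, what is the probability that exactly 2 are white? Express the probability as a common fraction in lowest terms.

Work in counts. Selections with at least one white: C(11,3) − C(6,3) = 165 − 20 = 145.
Of those, selections where exactly 2 are white: C(5,2)·C(6,1) = 10·6 = 60.
Conditional probability = 60/145 = 12/29.

12/29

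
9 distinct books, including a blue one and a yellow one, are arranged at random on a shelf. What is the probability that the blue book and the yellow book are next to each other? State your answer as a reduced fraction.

2/9

There are 9! = 362880 arrangements.
Treat the blue book and the yellow book as a block: 8! arrangements of the blocks × 2 orders within the block = 2·40320 = 80640.
Probability = 80640/362880 = 2/9.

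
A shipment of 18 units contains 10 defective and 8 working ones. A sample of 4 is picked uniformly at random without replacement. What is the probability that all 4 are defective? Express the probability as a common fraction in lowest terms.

7/102

There are C(18,4) = 3060 possible selections.
Selections with all defective: C(10,4) = 210.
Probability = 210/3060 = 7/102.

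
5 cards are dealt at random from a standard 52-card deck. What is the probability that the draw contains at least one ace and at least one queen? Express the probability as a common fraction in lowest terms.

6509/64974

There are C(52,5) = 2598960 possible draws.
By inclusion-exclusion on the complements, draws missing all aces or all queens: C(48,5) + C(48,5) − C(44,5) = 1712304 + 1712304 − 1086008 = 2338600.
So draws with at least one of each: 2598960 − 2338600 = 260360, probability 260360/2598960 = 6509/64974.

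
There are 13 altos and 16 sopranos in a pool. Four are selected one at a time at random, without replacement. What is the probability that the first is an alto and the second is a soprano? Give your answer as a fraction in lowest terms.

Multiply the conditional probabilities at each draw: 13/29 · 16/28 = 208/812 = 52/203.

52/203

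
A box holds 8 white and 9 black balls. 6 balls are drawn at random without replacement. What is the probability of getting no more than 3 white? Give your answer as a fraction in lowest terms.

333/442

There are C(17,6) = 12376 ways to choose the 6.
Count the complement (more than 3 white): C(8,4)·C(9,2) + C(8,5)·C(9,1) + C(8,6)·C(9,0) = 2520 + 504 + 28 = 3052.
Probability = 1 − 3052/12376 = 9324/12376 = 333/442.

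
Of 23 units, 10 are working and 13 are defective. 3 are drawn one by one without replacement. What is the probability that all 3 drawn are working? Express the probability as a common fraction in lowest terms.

120/1771

Multiply the conditional probabilities at each draw: 10/23 · 9/22 · 8/21 = 720/10626 = 120/1771.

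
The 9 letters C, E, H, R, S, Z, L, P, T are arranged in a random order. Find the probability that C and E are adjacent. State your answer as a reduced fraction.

2/9

There are 9! = 362880 arrangements.
Treat C and E as a block: 8! arrangements of the blocks × 2 orders within the block = 2·40320 = 80640.
Probability = 80640/362880 = 2/9.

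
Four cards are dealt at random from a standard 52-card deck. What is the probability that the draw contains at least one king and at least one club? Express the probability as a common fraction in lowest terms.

There are C(52,4) = 270725 possible draws.
By inclusion-exclusion on the complements, draws missing all kings or all clubs: C(48,4) + C(39,4) − C(36,4) = 194580 + 82251 − 58905 = 217926.
So draws with at least one of each: 270725 − 217926 = 52799, probability 52799/270725.

52799/270725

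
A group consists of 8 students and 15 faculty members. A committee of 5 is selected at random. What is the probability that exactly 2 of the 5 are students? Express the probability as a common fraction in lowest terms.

The sample space is all 5-subsets of the 23: C(23,5) = 33649.
Selections with exactly 2 students: choose 2 of the 8 students and 3 of the 15 faculty members, C(8,2)·C(15,3) = 28·455 = 12740.
Probability = 12740/33649 = 1820/4807.

1820/4807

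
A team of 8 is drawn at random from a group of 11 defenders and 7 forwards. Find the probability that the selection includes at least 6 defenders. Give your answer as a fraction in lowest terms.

There are C(18,8) = 43758 ways to choose the 8.
Favorable selections (at least 6 defenders): C(11,6)·C(7,2) + C(11,7)·C(7,1) + C(11,8)·C(7,0) = 9702 + 2310 + 165 = 12177.
Probability = 12177/43758 = 123/442.

123/442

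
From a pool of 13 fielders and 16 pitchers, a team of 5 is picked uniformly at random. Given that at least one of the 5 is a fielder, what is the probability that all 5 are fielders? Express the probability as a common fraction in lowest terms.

Work in counts. Selections with at least one fielder: C(29,5) − C(16,5) = 118755 − 4368 = 114387.
Of those, selections where all 5 are fielders: C(13,5) = 1287.
Conditional probability = 1287/114387 = 33/2933.

33/2933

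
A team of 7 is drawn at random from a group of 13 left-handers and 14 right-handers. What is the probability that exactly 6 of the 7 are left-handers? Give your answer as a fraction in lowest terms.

28/1035

Total number of selections: C(27,7) = 888030.
Selections with exactly 6 left-handers: choose 6 of the 13 left-handers and 1 of the 14 right-handers, C(13,6)·C(14,1) = 1716·14 = 24024.
Probability = 24024/888030 = 28/1035.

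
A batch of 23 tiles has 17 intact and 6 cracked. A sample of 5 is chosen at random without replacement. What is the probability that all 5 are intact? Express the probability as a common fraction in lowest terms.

884/4807

There are C(23,5) = 33649 possible selections.
Selections with all intact: C(17,5) = 6188.
Probability = 6188/33649 = 884/4807.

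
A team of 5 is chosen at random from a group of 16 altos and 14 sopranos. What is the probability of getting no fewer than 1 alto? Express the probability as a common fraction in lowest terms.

Total selections: C(30,5) = 142506.
The complement is all 5 are sopranos: C(14,5) = 2002.
Probability = 1 − 2002/142506 = 140504/142506 = 772/783.

772/783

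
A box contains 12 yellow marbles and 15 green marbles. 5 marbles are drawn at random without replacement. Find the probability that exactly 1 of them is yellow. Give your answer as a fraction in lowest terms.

There are C(27,5) = 80730 ways to choose 5 from 27.
Selections with exactly 1 yellow: choose 1 of the 12 yellow and 4 of the 15 green, C(12,1)·C(15,4) = 12·1365 = 16380.
Probability = 16380/80730 = 14/69.

14/69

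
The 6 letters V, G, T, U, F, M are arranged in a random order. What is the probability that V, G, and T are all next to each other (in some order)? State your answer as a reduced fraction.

There are 6! = 720 arrangements.
Treat the three as one block: 4! placements × 3! orders within the block = 24·6 = 144.
Probability = 144/720 = 1/5.

1/5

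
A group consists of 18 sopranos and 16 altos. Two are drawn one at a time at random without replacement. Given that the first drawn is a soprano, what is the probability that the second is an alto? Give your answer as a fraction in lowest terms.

After removing one soprano, 33 remain: 17 sopranos and 16 altos.
So the probability the next is an alto is 16/33.

16/33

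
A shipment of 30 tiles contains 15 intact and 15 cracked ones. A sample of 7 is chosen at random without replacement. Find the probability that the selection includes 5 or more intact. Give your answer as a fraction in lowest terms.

Total selections: C(30,7) = 2035800.
Favorable selections (5 or more intact): C(15,5)·C(15,2) + C(15,6)·C(15,1) + C(15,7)·C(15,0) = 315315 + 75075 + 6435 = 396825.
Probability = 396825/2035800 = 407/2088.

407/2088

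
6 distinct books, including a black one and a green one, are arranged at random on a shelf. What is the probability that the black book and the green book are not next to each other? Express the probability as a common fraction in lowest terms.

There are 6! = 720 arrangements.
Arrangements with the black book and the green book adjacent: 2·5! = 240.
So not adjacent: 720 − 240 = 480, probability 480/720 = 2/3.

2/3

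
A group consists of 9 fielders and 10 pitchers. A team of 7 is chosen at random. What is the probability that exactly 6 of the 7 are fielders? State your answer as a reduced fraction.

70/4199

Total number of selections: C(19,7) = 50388.
Selections with exactly 6 fielders: choose 6 of the 9 fielders and 1 of the 10 pitchers, C(9,6)·C(10,1) = 84·10 = 840.
Probability = 840/50388 = 70/4199.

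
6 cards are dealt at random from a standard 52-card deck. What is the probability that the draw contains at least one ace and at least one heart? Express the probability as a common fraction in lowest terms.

There are C(52,6) = 20358520 possible draws.
By inclusion-exclusion on the complements, draws missing all aces or all hearts: C(48,6) + C(39,6) − C(36,6) = 12271512 + 3262623 − 1947792 = 13586343.
So draws with at least one of each: 20358520 − 13586343 = 6772177, probability 6772177/20358520.

6772177/20358520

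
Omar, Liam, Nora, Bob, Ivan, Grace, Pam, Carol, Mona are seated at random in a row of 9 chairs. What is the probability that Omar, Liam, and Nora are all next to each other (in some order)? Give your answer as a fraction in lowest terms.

1/12

There are 9! = 362880 arrangements.
Treat the three as one block: 7! placements × 3! orders within the block = 5040·6 = 30240.
Probability = 30240/362880 = 1/12.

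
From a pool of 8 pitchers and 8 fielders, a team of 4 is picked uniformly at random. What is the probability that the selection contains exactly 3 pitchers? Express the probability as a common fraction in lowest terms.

The sample space is all 4-subsets of the 16: C(16,4) = 1820.
Selections with exactly 3 pitchers: choose 3 of the 8 pitchers and 1 of the 8 fielders, C(8,3)·C(8,1) = 56·8 = 448.
Probability = 448/1820 = 16/65.

16/65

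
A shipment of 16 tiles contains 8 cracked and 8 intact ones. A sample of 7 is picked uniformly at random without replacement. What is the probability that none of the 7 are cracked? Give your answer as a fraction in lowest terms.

There are C(16,7) = 11440 possible selections.
Selections with no cracked (all intact): C(8,7) = 8.
Probability = 8/11440 = 1/1430.

1/1430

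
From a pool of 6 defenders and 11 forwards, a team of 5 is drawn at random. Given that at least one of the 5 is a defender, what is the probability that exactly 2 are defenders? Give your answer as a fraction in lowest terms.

2475/5726

Work in counts. Selections with at least one defender: C(17,5) − C(11,5) = 6188 − 462 = 5726.
Of those, selections where exactly 2 are defenders: C(6,2)·C(11,3) = 15·165 = 2475.
Conditional probability = 2475/5726.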